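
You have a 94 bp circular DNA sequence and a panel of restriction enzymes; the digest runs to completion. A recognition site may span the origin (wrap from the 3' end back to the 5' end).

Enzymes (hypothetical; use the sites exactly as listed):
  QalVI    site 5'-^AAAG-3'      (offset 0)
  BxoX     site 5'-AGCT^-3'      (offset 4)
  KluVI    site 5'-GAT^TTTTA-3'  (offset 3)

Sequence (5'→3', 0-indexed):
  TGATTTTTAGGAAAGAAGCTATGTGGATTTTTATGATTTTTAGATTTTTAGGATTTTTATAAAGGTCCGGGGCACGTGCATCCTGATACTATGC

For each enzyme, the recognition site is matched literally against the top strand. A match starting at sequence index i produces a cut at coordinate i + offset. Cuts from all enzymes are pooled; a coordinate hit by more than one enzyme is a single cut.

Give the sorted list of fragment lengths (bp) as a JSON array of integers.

Site scan:
  QalVI AAAG/0: at [11, 60] ⇒ [11, 60]
  BxoX AGCT/4: at [16] ⇒ [20]
  KluVI GATTTTTA/3: at [1, 25, 34, 42, 51] ⇒ [4, 28, 37, 45, 54]

Pooled cuts: [4, 11, 20, 28, 37, 45, 54, 60]

Fragment lengths:
  4→11: 7 bp
  11→20: 9 bp
  20→28: 8 bp
  28→37: 9 bp
  37→45: 8 bp
  45→54: 9 bp
  54→60: 6 bp
  60→4 (wrap): 94-60+4 = 38 bp

[6,7,8,8,9,9,9,38]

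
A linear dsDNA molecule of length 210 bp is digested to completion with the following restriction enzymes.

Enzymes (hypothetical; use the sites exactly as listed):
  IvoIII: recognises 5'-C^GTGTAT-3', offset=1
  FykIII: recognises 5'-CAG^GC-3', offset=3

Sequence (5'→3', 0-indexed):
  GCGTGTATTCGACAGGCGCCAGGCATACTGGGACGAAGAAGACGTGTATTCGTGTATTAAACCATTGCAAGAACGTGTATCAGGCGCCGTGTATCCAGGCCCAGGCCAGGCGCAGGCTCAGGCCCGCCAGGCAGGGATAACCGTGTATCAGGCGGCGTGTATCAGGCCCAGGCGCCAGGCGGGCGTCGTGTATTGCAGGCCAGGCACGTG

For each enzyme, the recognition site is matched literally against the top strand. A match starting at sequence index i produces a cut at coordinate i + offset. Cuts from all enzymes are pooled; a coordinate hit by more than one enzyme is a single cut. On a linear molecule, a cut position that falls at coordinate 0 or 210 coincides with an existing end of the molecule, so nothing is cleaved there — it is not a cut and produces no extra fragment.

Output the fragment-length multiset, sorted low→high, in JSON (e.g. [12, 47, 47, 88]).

Scan for sites:
  IvoIII CGTGTAT/1: at [1, 42, 50, 73, 87, 141, 155, 186] ⇒ [2, 43, 51, 74, 88, 142, 156, 187]
  FykIII CAGGC/3: at [12, 19, 80, 95, 101, 106, 112, 118, 127, 148, 162, 168, 175, 195, 200] ⇒ [15, 22, 83, 98, 104, 109, 115, 121, 130, 151, 165, 171, 178, 198, 203]

All cut coordinates (distinct, sorted): [2, 15, 22, 43, 51, 74, 83, 88, 98, 104, 109, 115, 121, 130, 142, 151, 156, 165, 171, 178, 187, 198, 203]

Fragments:
  [0,2): 2 bp
  [2,15): 13 bp
  [15,22): 7 bp
  [22,43): 21 bp
  [43,51): 8 bp
  [51,74): 23 bp
  [74,83): 9 bp
  [83,88): 5 bp
  [88,98): 10 bp
  [98,104): 6 bp
  [104,109): 5 bp
  [109,115): 6 bp
  [115,121): 6 bp
  [121,130): 9 bp
  [130,142): 12 bp
  [142,151): 9 bp
  [151,156): 5 bp
  [156,165): 9 bp
  [165,171): 6 bp
  [171,178): 7 bp
  [178,187): 9 bp
  [187,198): 11 bp
  [198,203): 5 bp
  [203,210): 7 bp

[2,5,5,5,5,6,6,6,6,7,7,7,8,9,9,9,9,9,10,11,12,13,21,23]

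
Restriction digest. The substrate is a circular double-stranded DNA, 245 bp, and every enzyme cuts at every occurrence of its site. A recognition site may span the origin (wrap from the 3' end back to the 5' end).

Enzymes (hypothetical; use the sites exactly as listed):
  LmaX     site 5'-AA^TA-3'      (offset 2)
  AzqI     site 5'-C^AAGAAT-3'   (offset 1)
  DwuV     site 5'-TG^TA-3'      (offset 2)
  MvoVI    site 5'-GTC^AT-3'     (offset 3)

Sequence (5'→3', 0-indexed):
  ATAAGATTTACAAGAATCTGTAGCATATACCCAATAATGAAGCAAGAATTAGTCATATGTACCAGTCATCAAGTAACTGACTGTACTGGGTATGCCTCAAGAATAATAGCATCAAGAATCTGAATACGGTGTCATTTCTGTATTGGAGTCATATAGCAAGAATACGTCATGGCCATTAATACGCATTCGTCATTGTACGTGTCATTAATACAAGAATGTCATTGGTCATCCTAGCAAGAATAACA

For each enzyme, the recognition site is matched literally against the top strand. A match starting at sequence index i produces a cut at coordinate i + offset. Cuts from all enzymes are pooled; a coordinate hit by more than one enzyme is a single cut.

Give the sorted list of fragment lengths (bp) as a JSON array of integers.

Scan for sites:
  LmaX AATA/2: at [32, 101, 104, 122, 160, 177, 206, 238, 244] ⇒ [1, 34, 103, 106, 124, 162, 179, 208, 240]
  AzqI CAAGAAT/1: at [10, 42, 97, 112, 156, 210, 234] ⇒ [11, 43, 98, 113, 157, 211, 235]
  DwuV TGTA/2: at [18, 57, 81, 138, 193] ⇒ [20, 59, 83, 140, 195]
  MvoVI GTCAT/3: at [51, 64, 130, 147, 165, 188, 200, 217, 224] ⇒ [54, 67, 133, 150, 168, 191, 203, 220, 227]

All cut coordinates (distinct, sorted): [1, 11, 20, 34, 43, 54, 59, 67, 83, 98, 103, 106, 113, 124, 133, 140, 150, 157, 162, 168, 179, 191, 195, 203, 208, 211, 220, 227, 235, 240]

Fragment lengths:
  1→11: 10 bp
  11→20: 9 bp
  20→34: 14 bp
  34→43: 9 bp
  43→54: 11 bp
  54→59: 5 bp
  59→67: 8 bp
  67→83: 16 bp
  83→98: 15 bp
  98→103: 5 bp
  103→106: 3 bp
  106→113: 7 bp
  113→124: 11 bp
  124→133: 9 bp
  133→140: 7 bp
  140→150: 10 bp
  150→157: 7 bp
  157→162: 5 bp
  162→168: 6 bp
  168→179: 11 bp
  179→191: 12 bp
  191→195: 4 bp
  195→203: 8 bp
  203→208: 5 bp
  208→211: 3 bp
  211→220: 9 bp
  220→227: 7 bp
  227→235: 8 bp
  235→240: 5 bp
  240→1 (wrap): 245-240+1 = 6 bp

[3,3,4,5,5,5,5,5,6,6,7,7,7,7,8,8,8,9,9,9,9,10,10,11,11,11,12,14,15,16]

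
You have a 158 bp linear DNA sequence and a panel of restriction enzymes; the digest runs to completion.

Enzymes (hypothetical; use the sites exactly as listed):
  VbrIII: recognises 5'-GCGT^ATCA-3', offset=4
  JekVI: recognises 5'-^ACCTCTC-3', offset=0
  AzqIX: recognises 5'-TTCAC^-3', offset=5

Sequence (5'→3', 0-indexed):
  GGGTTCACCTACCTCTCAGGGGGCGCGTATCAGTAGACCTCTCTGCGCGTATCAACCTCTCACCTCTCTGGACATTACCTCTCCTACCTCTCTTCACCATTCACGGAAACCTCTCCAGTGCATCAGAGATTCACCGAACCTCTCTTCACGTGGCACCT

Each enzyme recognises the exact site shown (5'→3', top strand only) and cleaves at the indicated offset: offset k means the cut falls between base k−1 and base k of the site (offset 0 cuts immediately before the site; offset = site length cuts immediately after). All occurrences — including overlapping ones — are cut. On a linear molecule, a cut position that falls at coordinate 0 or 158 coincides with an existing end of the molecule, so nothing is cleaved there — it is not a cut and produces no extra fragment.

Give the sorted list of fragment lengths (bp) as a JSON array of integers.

Per-enzyme occurrences:
  VbrIII GCGTATCA/4: at [24, 46] ⇒ [28, 50]
  JekVI ACCTCTC/0: at [10, 36, 54, 61, 76, 85, 108, 137] ⇒ [10, 36, 54, 61, 76, 85, 108, 137]
  AzqIX TTCAC/5: at [3, 92, 99, 129, 144] ⇒ [8, 97, 104, 134, 149]

Pooled cuts: [8, 10, 28, 36, 50, 54, 61, 76, 85, 97, 104, 108, 134, 137, 149]

Fragment lengths:
  [0,8): 8 bp
  [8,10): 2 bp
  [10,28): 18 bp
  [28,36): 8 bp
  [36,50): 14 bp
  [50,54): 4 bp
  [54,61): 7 bp
  [61,76): 15 bp
  [76,85): 9 bp
  [85,97): 12 bp
  [97,104): 7 bp
  [104,108): 4 bp
  [108,134): 26 bp
  [134,137): 3 bp
  [137,149): 12 bp
  [149,158): 9 bp

[2,3,4,4,7,7,8,8,9,9,12,12,14,15,18,26]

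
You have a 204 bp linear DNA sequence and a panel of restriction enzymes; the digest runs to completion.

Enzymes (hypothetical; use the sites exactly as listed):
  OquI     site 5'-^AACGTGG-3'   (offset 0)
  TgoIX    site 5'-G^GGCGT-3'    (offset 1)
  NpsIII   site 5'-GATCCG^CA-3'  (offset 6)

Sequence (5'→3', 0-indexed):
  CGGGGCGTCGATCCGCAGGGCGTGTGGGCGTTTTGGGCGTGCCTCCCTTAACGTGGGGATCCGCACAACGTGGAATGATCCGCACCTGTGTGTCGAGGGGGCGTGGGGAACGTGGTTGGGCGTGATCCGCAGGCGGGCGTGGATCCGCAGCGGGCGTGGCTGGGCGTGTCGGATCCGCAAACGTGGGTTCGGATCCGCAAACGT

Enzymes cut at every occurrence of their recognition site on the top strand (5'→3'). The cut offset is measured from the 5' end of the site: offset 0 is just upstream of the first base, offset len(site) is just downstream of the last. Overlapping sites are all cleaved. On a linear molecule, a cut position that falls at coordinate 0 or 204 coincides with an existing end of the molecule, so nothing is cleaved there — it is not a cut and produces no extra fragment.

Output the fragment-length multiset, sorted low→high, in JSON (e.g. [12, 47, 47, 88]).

Scan for sites:
  OquI AACGTGG/0: at [49, 66, 108, 179] ⇒ [49, 66, 108, 179]
  TgoIX GGGCGT/1: at [2, 17, 25, 34, 98, 117, 134, 151, 161] ⇒ [3, 18, 26, 35, 99, 118, 135, 152, 162]
  NpsIII GATCCGCA/6: at [9, 57, 76, 123, 141, 171, 191] ⇒ [15, 63, 82, 129, 147, 177, 197]

Pooled cuts: [3, 15, 18, 26, 35, 49, 63, 66, 82, 99, 108, 118, 129, 135, 147, 152, 162, 177, 179, 197]

Fragment lengths:
  [0,3): 3 bp
  [3,15): 12 bp
  [15,18): 3 bp
  [18,26): 8 bp
  [26,35): 9 bp
  [35,49): 14 bp
  [49,63): 14 bp
  [63,66): 3 bp
  [66,82): 16 bp
  [82,99): 17 bp
  [99,108): 9 bp
  [108,118): 10 bp
  [118,129): 11 bp
  [129,135): 6 bp
  [135,147): 12 bp
  [147,152): 5 bp
  [152,162): 10 bp
  [162,177): 15 bp
  [177,179): 2 bp
  [179,197): 18 bp
  [197,204): 7 bp

[2,3,3,3,5,6,7,8,9,9,10,10,11,12,12,14,14,15,16,17,18]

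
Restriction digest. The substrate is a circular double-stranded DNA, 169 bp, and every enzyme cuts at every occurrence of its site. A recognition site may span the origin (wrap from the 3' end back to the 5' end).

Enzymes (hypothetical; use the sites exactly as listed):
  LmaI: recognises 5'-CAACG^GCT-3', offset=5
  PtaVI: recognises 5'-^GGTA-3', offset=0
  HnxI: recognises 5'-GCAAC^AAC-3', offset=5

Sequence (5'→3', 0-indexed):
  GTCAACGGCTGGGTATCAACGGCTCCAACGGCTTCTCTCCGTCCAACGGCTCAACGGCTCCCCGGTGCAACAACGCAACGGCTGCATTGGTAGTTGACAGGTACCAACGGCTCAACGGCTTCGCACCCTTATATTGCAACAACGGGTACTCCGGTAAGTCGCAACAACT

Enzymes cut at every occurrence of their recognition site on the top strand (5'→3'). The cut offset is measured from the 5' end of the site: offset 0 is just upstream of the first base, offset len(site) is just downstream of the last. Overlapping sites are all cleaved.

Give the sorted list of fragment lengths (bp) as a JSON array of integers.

[4,4,8,8,8,8,9,9,10,10,11,11,13,15,18,23]

Scan for sites:
  LmaI (CAACGGCT, off=5): starts [2, 16, 25, 43, 51, 75, 104, 112] → cuts [7, 21, 30, 48, 56, 80, 109, 117]
  PtaVI (GGTA, off=0): starts [11, 88, 99, 144, 152] → cuts [11, 88, 99, 144, 152]
  HnxI (GCAACAAC, off=5): starts [66, 135, 160] → cuts [71, 140, 165]

Pooled cuts: [7, 11, 21, 30, 48, 56, 71, 80, 88, 99, 109, 117, 140, 144, 152, 165]

Fragment lengths:
  7→11: 4 bp
  11→21: 10 bp
  21→30: 9 bp
  30→48: 18 bp
  48→56: 8 bp
  56→71: 15 bp
  71→80: 9 bp
  80→88: 8 bp
  88→99: 11 bp
  99→109: 10 bp
  109→117: 8 bp
  117→140: 23 bp
  140→144: 4 bp
  144→152: 8 bp
  152→165: 13 bp
  165→7 (wrap): 169-165+7 = 11 bp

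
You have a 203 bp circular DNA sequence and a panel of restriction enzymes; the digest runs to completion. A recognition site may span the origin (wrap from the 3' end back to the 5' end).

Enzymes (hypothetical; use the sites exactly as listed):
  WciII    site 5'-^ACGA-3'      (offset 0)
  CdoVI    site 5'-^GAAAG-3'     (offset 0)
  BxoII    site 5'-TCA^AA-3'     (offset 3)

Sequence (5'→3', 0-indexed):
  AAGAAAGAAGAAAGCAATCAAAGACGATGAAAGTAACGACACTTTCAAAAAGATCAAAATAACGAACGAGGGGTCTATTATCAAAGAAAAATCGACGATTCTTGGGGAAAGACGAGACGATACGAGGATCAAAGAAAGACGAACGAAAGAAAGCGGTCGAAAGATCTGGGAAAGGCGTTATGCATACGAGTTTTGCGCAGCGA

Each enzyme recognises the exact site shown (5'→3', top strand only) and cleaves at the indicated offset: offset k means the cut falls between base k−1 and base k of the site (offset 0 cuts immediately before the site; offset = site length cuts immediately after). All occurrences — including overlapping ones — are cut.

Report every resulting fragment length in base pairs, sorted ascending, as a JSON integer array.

Site scan:
  WciII ACGA/0: at [23, 35, 61, 65, 94, 111, 116, 121, 138, 142, 185] ⇒ [23, 35, 61, 65, 94, 111, 116, 121, 138, 142, 185]
  CdoVI GAAAG/0: at [2, 9, 28, 106, 133, 144, 148, 158, 169, 201] ⇒ [2, 9, 28, 106, 133, 144, 148, 158, 169, 201]
  BxoII TCAAA/3: at [17, 44, 53, 80, 128] ⇒ [20, 47, 56, 83, 131]

All cut coordinates (distinct, sorted): [2, 9, 20, 23, 28, 35, 47, 56, 61, 65, 83, 94, 106, 111, 116, 121, 131, 133, 138, 142, 144, 148, 158, 169, 185, 201]

Fragments:
  2→9: 7 bp
  9→20: 11 bp
  20→23: 3 bp
  23→28: 5 bp
  28→35: 7 bp
  35→47: 12 bp
  47→56: 9 bp
  56→61: 5 bp
  61→65: 4 bp
  65→83: 18 bp
  83→94: 11 bp
  94→106: 12 bp
  106→111: 5 bp
  111→116: 5 bp
  116→121: 5 bp
  121→131: 10 bp
  131→133: 2 bp
  133→138: 5 bp
  138→142: 4 bp
  142→144: 2 bp
  144→148: 4 bp
  148→158: 10 bp
  158→169: 11 bp
  169→185: 16 bp
  185→201: 16 bp
  201→2 (wrap): 203-201+2 = 4 bp

[2,2,3,4,4,4,4,5,5,5,5,5,5,7,7,9,10,10,11,11,11,12,12,16,16,18]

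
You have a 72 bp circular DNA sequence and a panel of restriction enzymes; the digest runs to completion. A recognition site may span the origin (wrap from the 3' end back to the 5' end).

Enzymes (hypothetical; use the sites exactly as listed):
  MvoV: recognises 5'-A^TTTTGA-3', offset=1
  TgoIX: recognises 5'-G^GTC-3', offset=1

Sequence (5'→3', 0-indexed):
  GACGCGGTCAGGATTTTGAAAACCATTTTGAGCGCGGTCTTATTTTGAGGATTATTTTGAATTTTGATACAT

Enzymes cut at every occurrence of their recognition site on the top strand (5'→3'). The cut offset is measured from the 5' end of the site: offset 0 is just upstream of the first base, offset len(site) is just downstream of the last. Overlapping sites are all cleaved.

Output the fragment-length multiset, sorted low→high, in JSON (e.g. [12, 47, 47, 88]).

[6,7,7,11,12,12,17]

Scan for sites:
  MvoV ATTTTGA/1: at [12, 24, 41, 53, 60] ⇒ [13, 25, 42, 54, 61]
  TgoIX GGTC/1: at [5, 35] ⇒ [6, 36]

All cut coordinates (distinct, sorted): [6, 13, 25, 36, 42, 54, 61]

Fragments:
  6→13: 7 bp
  13→25: 12 bp
  25→36: 11 bp
  36→42: 6 bp
  42→54: 12 bp
  54→61: 7 bp
  61→6 (wrap): 72-61+6 = 17 bp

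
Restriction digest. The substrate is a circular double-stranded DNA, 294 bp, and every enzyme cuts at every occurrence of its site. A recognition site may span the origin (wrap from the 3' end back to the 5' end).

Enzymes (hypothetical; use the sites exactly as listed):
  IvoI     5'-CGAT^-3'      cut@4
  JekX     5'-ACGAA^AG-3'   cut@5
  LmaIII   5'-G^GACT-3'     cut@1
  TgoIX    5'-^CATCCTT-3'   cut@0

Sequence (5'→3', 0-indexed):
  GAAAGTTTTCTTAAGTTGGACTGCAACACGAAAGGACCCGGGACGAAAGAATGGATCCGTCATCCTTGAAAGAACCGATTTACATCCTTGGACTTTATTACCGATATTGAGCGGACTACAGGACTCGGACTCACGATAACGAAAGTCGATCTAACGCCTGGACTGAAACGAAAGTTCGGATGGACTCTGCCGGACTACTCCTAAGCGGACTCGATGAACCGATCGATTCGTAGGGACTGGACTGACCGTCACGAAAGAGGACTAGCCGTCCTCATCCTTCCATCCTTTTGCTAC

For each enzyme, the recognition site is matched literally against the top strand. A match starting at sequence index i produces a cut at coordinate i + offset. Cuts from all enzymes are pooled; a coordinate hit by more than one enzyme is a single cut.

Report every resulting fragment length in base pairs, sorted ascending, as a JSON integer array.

Site scan:
  IvoI (CGAT, off=4): starts [75, 101, 133, 146, 211, 219, 223] → cuts [79, 105, 137, 150, 215, 223, 227]
  JekX (ACGAAAG, off=5): starts [27, 42, 138, 167, 250, 292] → cuts [3, 32, 47, 143, 172, 255]
  LmaIII (GGACT, off=1): starts [17, 89, 112, 120, 126, 159, 181, 191, 206, 233, 238, 258] → cuts [18, 90, 113, 121, 127, 160, 182, 192, 207, 234, 239, 259]
  TgoIX (CATCCTT, off=0): starts [60, 82, 272, 280] → cuts [60, 82, 272, 280]

Pooled cuts: [3, 18, 32, 47, 60, 79, 82, 90, 105, 113, 121, 127, 137, 143, 150, 160, 172, 182, 192, 207, 215, 223, 227, 234, 239, 255, 259, 272, 280]

Fragments:
  3→18: 15 bp
  18→32: 14 bp
  32→47: 15 bp
  47→60: 13 bp
  60→79: 19 bp
  79→82: 3 bp
  82→90: 8 bp
  90→105: 15 bp
  105→113: 8 bp
  113→121: 8 bp
  121→127: 6 bp
  127→137: 10 bp
  137→143: 6 bp
  143→150: 7 bp
  150→160: 10 bp
  160→172: 12 bp
  172→182: 10 bp
  182→192: 10 bp
  192→207: 15 bp
  207→215: 8 bp
  215→223: 8 bp
  223→227: 4 bp
  227→234: 7 bp
  234→239: 5 bp
  239→255: 16 bp
  255→259: 4 bp
  259→272: 13 bp
  272→280: 8 bp
  280→3 (wrap): 294-280+3 = 17 bp

[3,4,4,5,6,6,7,7,8,8,8,8,8,8,10,10,10,10,12,13,13,14,15,15,15,15,16,17,19]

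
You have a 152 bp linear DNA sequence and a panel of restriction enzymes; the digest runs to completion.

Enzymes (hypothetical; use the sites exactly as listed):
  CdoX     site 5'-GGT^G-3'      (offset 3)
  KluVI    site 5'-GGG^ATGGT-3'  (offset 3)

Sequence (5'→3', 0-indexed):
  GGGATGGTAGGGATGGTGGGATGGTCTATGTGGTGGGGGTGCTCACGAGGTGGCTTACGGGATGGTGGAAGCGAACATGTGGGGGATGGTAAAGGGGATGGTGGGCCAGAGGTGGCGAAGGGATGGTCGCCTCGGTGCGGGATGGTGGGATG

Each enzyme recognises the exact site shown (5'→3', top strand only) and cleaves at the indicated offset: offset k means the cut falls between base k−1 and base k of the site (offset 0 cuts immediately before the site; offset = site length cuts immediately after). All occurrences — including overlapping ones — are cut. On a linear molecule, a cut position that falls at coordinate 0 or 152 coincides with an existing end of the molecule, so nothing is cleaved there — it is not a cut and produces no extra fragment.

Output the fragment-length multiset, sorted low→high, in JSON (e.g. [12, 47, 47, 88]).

Per-enzyme occurrences:
  CdoX GGTG/3: at [14, 31, 37, 48, 63, 99, 110, 133, 143] ⇒ [17, 34, 40, 51, 66, 102, 113, 136, 146]
  KluVI GGGATGGT/3: at [0, 9, 17, 58, 82, 94, 119, 138] ⇒ [3, 12, 20, 61, 85, 97, 122, 141]

All cut coordinates (distinct, sorted): [3, 12, 17, 20, 34, 40, 51, 61, 66, 85, 97, 102, 113, 122, 136, 141, 146]

Fragment lengths:
  [0,3): 3 bp
  [3,12): 9 bp
  [12,17): 5 bp
  [17,20): 3 bp
  [20,34): 14 bp
  [34,40): 6 bp
  [40,51): 11 bp
  [51,61): 10 bp
  [61,66): 5 bp
  [66,85): 19 bp
  [85,97): 12 bp
  [97,102): 5 bp
  [102,113): 11 bp
  [113,122): 9 bp
  [122,136): 14 bp
  [136,141): 5 bp
  [141,146): 5 bp
  [146,152): 6 bp

[3,3,5,5,5,5,5,6,6,9,9,10,11,11,12,14,14,19]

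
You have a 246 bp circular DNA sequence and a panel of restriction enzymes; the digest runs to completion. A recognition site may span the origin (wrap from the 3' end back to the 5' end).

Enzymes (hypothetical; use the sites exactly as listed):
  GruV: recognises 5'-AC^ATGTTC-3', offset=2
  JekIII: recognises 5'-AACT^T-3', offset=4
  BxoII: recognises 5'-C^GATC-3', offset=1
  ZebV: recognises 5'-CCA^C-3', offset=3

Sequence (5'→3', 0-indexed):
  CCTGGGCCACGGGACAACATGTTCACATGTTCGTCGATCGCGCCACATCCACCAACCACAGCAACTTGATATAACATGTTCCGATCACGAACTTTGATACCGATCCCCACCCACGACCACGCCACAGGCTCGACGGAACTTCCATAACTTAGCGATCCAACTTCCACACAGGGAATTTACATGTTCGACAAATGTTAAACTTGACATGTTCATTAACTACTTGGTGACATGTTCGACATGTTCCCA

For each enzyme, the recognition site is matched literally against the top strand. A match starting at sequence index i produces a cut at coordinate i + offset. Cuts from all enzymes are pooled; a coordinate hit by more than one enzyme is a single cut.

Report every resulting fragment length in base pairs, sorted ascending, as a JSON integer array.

[4,4,4,4,5,6,6,7,7,8,8,8,8,9,9,9,9,9,9,9,9,10,11,14,16,21,23]

Scan for sites:
  GruV ACATGTTC/2: at [16, 24, 73, 178, 203, 226, 235] ⇒ [18, 26, 75, 180, 205, 228, 237]
  JekIII AACTT/4: at [62, 89, 136, 145, 158, 197] ⇒ [66, 93, 140, 149, 162, 201]
  BxoII CGATC/1: at [34, 81, 100, 152] ⇒ [35, 82, 101, 153]
  ZebV CCAC/3: at [6, 42, 48, 55, 106, 110, 116, 121, 163, 243] ⇒ [0, 9, 45, 51, 58, 109, 113, 119, 124, 166]

Pooled cuts: [0, 9, 18, 26, 35, 45, 51, 58, 66, 75, 82, 93, 101, 109, 113, 119, 124, 140, 149, 153, 162, 166, 180, 201, 205, 228, 237]

Fragment lengths:
  0→9: 9 bp
  9→18: 9 bp
  18→26: 8 bp
  26→35: 9 bp
  35→45: 10 bp
  45→51: 6 bp
  51→58: 7 bp
  58→66: 8 bp
  66→75: 9 bp
  75→82: 7 bp
  82→93: 11 bp
  93→101: 8 bp
  101→109: 8 bp
  109→113: 4 bp
  113→119: 6 bp
  119→124: 5 bp
  124→140: 16 bp
  140→149: 9 bp
  149→153: 4 bp
  153→162: 9 bp
  162→166: 4 bp
  166→180: 14 bp
  180→201: 21 bp
  201→205: 4 bp
  205→228: 23 bp
  228→237: 9 bp
  237→0 (wrap): 246-237+0 = 9 bp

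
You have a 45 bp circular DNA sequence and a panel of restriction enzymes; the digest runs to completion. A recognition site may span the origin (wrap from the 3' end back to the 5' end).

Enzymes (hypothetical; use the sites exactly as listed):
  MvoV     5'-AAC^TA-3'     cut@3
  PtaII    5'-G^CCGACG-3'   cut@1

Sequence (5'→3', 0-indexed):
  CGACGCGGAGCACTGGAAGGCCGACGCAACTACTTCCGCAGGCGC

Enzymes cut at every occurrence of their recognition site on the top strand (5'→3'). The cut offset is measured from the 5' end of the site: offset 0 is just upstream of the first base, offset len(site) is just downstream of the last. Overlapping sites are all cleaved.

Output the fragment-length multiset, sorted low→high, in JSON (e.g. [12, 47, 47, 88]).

[10,14,21]

Site scan:
  MvoV (AACTA, off=3): starts [27] → cuts [30]
  PtaII (GCCGACG, off=1): starts [19, 43] → cuts [20, 44]

Pooled cuts: [20, 30, 44]

Fragments:
  20→30: 10 bp
  30→44: 14 bp
  44→20 (wrap): 45-44+20 = 21 bp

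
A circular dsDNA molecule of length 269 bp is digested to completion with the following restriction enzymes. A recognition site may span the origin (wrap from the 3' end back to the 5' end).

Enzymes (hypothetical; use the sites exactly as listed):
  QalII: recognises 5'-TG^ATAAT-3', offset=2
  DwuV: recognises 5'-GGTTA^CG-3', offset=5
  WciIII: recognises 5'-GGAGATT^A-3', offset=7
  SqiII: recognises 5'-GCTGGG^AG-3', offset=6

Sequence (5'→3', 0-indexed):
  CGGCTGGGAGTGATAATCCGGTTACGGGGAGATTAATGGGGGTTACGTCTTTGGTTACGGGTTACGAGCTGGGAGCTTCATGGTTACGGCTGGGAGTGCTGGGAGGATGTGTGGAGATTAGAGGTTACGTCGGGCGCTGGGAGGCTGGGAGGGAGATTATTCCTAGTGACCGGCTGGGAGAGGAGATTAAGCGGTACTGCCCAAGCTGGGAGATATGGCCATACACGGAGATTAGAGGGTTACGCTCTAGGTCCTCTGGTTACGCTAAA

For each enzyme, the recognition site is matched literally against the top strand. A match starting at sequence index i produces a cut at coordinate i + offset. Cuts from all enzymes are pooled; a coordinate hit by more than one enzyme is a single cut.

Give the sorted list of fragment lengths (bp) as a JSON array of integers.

[4,7,8,8,8,9,9,9,9,10,10,11,12,12,13,14,15,16,20,20,22,23]

Scan for sites:
  QalII (TGATAAT, off=2): starts [10] → cuts [12]
  DwuV (GGTTACG, off=5): starts [19, 40, 52, 59, 81, 122, 237, 257] → cuts [24, 45, 57, 64, 86, 127, 242, 262]
  WciIII (GGAGATTA, off=7): starts [27, 112, 151, 181, 226] → cuts [34, 119, 158, 188, 233]
  SqiII (GCTGGGAG, off=6): starts [2, 67, 88, 97, 135, 143, 172, 204] → cuts [8, 73, 94, 103, 141, 149, 178, 210]

All cut coordinates (distinct, sorted): [8, 12, 24, 34, 45, 57, 64, 73, 86, 94, 103, 119, 127, 141, 149, 158, 178, 188, 210, 233, 242, 262]

Fragment lengths:
  8→12: 4 bp
  12→24: 12 bp
  24→34: 10 bp
  34→45: 11 bp
  45→57: 12 bp
  57→64: 7 bp
  64→73: 9 bp
  73→86: 13 bp
  86→94: 8 bp
  94→103: 9 bp
  103→119: 16 bp
  119→127: 8 bp
  127→141: 14 bp
  141→149: 8 bp
  149→158: 9 bp
  158→178: 20 bp
  178→188: 10 bp
  188→210: 22 bp
  210→233: 23 bp
  233→242: 9 bp
  242→262: 20 bp
  262→8 (wrap): 269-262+8 = 15 bp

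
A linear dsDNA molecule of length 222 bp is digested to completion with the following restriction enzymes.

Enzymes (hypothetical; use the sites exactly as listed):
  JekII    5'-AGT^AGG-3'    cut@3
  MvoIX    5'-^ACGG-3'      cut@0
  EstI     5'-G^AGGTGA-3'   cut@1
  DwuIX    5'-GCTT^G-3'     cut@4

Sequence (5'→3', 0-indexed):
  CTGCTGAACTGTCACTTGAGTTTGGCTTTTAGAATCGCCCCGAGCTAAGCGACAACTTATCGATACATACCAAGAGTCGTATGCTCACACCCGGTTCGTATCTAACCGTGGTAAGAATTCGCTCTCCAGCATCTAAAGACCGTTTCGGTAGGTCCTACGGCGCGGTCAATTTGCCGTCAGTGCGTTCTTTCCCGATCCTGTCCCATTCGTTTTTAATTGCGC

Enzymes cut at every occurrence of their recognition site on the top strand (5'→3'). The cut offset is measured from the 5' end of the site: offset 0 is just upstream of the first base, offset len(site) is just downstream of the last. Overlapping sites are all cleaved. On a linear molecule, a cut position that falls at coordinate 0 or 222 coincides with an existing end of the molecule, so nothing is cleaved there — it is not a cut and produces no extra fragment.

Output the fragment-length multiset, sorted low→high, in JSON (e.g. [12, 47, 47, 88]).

[66,156]

Scan for sites:
  JekII (AGTAGG, off=3): no sites
  MvoIX ACGG/0: at [156] ⇒ [156]
  EstI (GAGGTGA, off=1): no sites
  DwuIX (GCTTG, off=4): no sites

Pooled cuts: [156]

Fragments:
  [0,156): 156 bp
  [156,222): 66 bp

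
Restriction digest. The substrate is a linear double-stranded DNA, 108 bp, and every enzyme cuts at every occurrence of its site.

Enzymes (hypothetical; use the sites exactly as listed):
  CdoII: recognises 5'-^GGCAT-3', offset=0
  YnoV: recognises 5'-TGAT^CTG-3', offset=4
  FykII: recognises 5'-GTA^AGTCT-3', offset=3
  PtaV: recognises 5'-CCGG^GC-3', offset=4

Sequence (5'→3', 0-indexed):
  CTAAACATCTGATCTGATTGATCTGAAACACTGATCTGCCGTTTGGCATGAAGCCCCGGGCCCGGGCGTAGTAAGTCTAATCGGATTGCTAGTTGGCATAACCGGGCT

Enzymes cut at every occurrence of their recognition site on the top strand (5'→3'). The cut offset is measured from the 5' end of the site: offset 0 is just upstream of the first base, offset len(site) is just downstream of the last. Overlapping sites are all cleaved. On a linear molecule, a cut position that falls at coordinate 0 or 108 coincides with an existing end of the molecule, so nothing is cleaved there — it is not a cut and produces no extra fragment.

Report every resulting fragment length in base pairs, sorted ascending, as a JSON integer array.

[3,6,8,9,9,11,13,13,15,21]

Per-enzyme occurrences:
  CdoII GGCAT/0: at [44, 94] ⇒ [44, 94]
  YnoV TGATCTG/4: at [9, 18, 31] ⇒ [13, 22, 35]
  FykII GTAAGTCT/3: at [70] ⇒ [73]
  PtaV CCGGGC/4: at [55, 61, 101] ⇒ [59, 65, 105]

All cut coordinates (distinct, sorted): [13, 22, 35, 44, 59, 65, 73, 94, 105]

Fragment lengths:
  [0,13): 13 bp
  [13,22): 9 bp
  [22,35): 13 bp
  [35,44): 9 bp
  [44,59): 15 bp
  [59,65): 6 bp
  [65,73): 8 bp
  [73,94): 21 bp
  [94,105): 11 bp
  [105,108): 3 bp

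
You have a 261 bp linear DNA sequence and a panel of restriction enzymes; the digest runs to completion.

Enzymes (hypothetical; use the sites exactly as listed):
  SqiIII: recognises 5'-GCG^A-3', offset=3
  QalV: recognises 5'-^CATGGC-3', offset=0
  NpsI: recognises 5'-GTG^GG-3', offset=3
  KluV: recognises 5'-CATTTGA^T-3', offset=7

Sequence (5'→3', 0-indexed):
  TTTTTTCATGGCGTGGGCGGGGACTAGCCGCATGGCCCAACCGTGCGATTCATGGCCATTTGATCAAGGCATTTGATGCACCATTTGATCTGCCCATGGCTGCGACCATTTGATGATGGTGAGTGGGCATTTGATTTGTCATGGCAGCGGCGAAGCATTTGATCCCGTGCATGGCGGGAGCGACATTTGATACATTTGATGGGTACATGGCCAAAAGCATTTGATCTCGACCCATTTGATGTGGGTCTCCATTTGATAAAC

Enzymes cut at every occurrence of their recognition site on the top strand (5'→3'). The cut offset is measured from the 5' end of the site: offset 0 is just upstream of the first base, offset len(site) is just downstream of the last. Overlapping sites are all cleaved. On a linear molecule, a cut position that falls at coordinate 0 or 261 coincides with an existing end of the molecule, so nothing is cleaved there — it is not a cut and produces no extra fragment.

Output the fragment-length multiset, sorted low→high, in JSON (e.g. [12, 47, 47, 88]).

Scan for sites:
  SqiIII GCGA/3: at [44, 101, 149, 179] ⇒ [47, 104, 152, 182]
  QalV CATGGC/0: at [6, 30, 50, 94, 139, 169, 205] ⇒ [6, 30, 50, 94, 139, 169, 205]
  NpsI GTGGG/3: at [12, 122, 240] ⇒ [15, 125, 243]
  KluV CATTTGAT/7: at [56, 69, 81, 106, 127, 155, 183, 192, 217, 232, 249] ⇒ [63, 76, 88, 113, 134, 162, 190, 199, 224, 239, 256]

All cut coordinates (distinct, sorted): [6, 15, 30, 47, 50, 63, 76, 88, 94, 104, 113, 125, 134, 139, 152, 162, 169, 182, 190, 199, 205, 224, 239, 243, 256]

Fragments:
  [0,6): 6 bp
  [6,15): 9 bp
  [15,30): 15 bp
  [30,47): 17 bp
  [47,50): 3 bp
  [50,63): 13 bp
  [63,76): 13 bp
  [76,88): 12 bp
  [88,94): 6 bp
  [94,104): 10 bp
  [104,113): 9 bp
  [113,125): 12 bp
  [125,134): 9 bp
  [134,139): 5 bp
  [139,152): 13 bp
  [152,162): 10 bp
  [162,169): 7 bp
  [169,182): 13 bp
  [182,190): 8 bp
  [190,199): 9 bp
  [199,205): 6 bp
  [205,224): 19 bp
  [224,239): 15 bp
  [239,243): 4 bp
  [243,256): 13 bp
  [256,261): 5 bp

[3,4,5,5,6,6,6,7,8,9,9,9,9,10,10,12,12,13,13,13,13,13,15,15,17,19]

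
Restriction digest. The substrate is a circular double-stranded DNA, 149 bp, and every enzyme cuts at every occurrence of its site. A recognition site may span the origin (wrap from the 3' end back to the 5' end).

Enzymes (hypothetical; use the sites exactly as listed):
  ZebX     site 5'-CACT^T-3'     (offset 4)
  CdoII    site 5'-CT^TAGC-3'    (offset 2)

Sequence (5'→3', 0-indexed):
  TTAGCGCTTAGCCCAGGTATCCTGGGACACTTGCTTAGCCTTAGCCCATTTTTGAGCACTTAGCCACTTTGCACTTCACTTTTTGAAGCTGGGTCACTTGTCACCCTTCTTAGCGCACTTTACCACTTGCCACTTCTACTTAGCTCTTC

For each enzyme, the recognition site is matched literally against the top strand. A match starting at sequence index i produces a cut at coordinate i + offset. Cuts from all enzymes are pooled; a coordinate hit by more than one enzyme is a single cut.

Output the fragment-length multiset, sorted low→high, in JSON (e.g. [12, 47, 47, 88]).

[4,5,6,6,7,7,7,8,8,9,10,12,18,19,23]

Site scan:
  ZebX CACTT/4: at [27, 56, 64, 71, 76, 94, 115, 123, 130] ⇒ [31, 60, 68, 75, 80, 98, 119, 127, 134]
  CdoII CTTAGC/2: at [6, 33, 39, 58, 108, 138, 148] ⇒ [1, 8, 35, 41, 60, 110, 140]

Pooled cuts: [1, 8, 31, 35, 41, 60, 68, 75, 80, 98, 110, 119, 127, 134, 140]

Fragment lengths:
  1→8: 7 bp
  8→31: 23 bp
  31→35: 4 bp
  35→41: 6 bp
  41→60: 19 bp
  60→68: 8 bp
  68→75: 7 bp
  75→80: 5 bp
  80→98: 18 bp
  98→110: 12 bp
  110→119: 9 bp
  119→127: 8 bp
  127→134: 7 bp
  134→140: 6 bp
  140→1 (wrap): 149-140+1 = 10 bp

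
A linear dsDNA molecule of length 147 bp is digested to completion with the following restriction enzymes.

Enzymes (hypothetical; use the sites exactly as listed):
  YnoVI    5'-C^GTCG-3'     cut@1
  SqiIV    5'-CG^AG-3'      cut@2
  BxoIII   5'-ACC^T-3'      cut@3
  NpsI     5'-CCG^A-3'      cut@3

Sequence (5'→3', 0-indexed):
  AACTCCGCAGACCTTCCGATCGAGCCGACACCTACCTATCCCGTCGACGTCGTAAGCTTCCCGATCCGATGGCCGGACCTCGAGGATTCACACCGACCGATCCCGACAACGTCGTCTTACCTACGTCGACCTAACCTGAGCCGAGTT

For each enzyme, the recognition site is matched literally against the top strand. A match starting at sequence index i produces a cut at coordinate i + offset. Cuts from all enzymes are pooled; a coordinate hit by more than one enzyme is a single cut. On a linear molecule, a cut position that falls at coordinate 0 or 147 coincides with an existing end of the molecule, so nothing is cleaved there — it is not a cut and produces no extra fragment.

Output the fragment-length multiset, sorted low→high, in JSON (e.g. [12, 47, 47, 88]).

[3,3,4,4,4,4,5,5,5,5,5,5,6,6,6,7,7,11,11,13,13,15]

Per-enzyme occurrences:
  YnoVI (CGTCG, off=1): starts [41, 47, 109, 123] → cuts [42, 48, 110, 124]
  SqiIV (CGAG, off=2): starts [20, 80, 141] → cuts [22, 82, 143]
  BxoIII (ACCT, off=3): starts [10, 29, 33, 76, 118, 128, 133] → cuts [13, 32, 36, 79, 121, 131, 136]
  NpsI (CCGA, off=3): starts [15, 24, 60, 65, 92, 96, 102, 140] → cuts [18, 27, 63, 68, 95, 99, 105, 143]

All cut coordinates (distinct, sorted): [13, 18, 22, 27, 32, 36, 42, 48, 63, 68, 79, 82, 95, 99, 105, 110, 121, 124, 131, 136, 143]

Fragments:
  [0,13): 13 bp
  [13,18): 5 bp
  [18,22): 4 bp
  [22,27): 5 bp
  [27,32): 5 bp
  [32,36): 4 bp
  [36,42): 6 bp
  [42,48): 6 bp
  [48,63): 15 bp
  [63,68): 5 bp
  [68,79): 11 bp
  [79,82): 3 bp
  [82,95): 13 bp
  [95,99): 4 bp
  [99,105): 6 bp
  [105,110): 5 bp
  [110,121): 11 bp
  [121,124): 3 bp
  [124,131): 7 bp
  [131,136): 5 bp
  [136,143): 7 bp
  [143,147): 4 bp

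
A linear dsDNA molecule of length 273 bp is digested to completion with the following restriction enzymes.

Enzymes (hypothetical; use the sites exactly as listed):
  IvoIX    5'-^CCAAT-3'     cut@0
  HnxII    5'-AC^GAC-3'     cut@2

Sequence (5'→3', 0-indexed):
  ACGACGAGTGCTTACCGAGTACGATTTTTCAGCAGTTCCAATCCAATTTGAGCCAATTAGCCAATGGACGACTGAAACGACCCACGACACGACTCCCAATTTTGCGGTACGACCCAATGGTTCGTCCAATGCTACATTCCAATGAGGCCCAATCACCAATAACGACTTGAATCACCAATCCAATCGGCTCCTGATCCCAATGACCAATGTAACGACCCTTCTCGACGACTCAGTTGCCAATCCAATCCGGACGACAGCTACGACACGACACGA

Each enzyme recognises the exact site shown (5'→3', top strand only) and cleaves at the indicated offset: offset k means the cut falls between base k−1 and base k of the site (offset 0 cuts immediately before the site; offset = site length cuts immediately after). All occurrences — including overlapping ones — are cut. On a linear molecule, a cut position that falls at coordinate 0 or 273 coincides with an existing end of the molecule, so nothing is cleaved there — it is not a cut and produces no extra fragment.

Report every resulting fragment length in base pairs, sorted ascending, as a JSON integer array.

[2,3,5,5,5,5,5,5,7,7,7,7,8,8,9,9,9,10,10,10,10,11,11,12,13,13,15,17,35]

Site scan:
  IvoIX (CCAAT, off=0): starts [37, 42, 52, 60, 95, 113, 125, 138, 148, 155, 174, 179, 196, 203, 236, 241] → cuts [37, 42, 52, 60, 95, 113, 125, 138, 148, 155, 174, 179, 196, 203, 236, 241]
  HnxII (ACGAC, off=2): starts [0, 67, 76, 83, 88, 108, 161, 211, 224, 250, 259, 264] → cuts [2, 69, 78, 85, 90, 110, 163, 213, 226, 252, 261, 266]

All cut coordinates (distinct, sorted): [2, 37, 42, 52, 60, 69, 78, 85, 90, 95, 110, 113, 125, 138, 148, 155, 163, 174, 179, 196, 203, 213, 226, 236, 241, 252, 261, 266]

Fragment lengths:
  [0,2): 2 bp
  [2,37): 35 bp
  [37,42): 5 bp
  [42,52): 10 bp
  [52,60): 8 bp
  [60,69): 9 bp
  [69,78): 9 bp
  [78,85): 7 bp
  [85,90): 5 bp
  [90,95): 5 bp
  [95,110): 15 bp
  [110,113): 3 bp
  [113,125): 12 bp
  [125,138): 13 bp
  [138,148): 10 bp
  [148,155): 7 bp
  [155,163): 8 bp
  [163,174): 11 bp
  [174,179): 5 bp
  [179,196): 17 bp
  [196,203): 7 bp
  [203,213): 10 bp
  [213,226): 13 bp
  [226,236): 10 bp
  [236,241): 5 bp
  [241,252): 11 bp
  [252,261): 9 bp
  [261,266): 5 bp
  [266,273): 7 bp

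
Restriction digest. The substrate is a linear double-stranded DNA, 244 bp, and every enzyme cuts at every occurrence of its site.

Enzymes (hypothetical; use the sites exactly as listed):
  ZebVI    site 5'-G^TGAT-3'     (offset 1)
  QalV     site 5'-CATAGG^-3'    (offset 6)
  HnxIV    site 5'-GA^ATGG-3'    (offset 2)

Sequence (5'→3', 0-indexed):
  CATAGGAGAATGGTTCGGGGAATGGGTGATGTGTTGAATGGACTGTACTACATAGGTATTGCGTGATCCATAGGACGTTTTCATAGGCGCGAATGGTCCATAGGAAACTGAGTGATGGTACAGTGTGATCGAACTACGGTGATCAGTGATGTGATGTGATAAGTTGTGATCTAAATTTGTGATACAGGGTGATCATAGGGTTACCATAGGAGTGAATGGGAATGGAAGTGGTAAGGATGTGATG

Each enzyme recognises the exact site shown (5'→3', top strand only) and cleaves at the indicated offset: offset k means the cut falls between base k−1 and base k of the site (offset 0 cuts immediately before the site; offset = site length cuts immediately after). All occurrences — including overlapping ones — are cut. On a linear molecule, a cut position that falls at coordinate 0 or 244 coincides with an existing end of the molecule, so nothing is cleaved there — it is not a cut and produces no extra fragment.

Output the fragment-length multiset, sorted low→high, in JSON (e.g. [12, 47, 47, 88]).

Site scan:
  ZebVI GTGAT/1: at [25, 62, 111, 124, 138, 145, 150, 155, 165, 178, 188, 238] ⇒ [26, 63, 112, 125, 139, 146, 151, 156, 166, 179, 189, 239]
  QalV CATAGG/6: at [0, 50, 68, 81, 98, 193, 204] ⇒ [6, 56, 74, 87, 104, 199, 210]
  HnxIV GAATGG/2: at [7, 19, 35, 90, 213, 219] ⇒ [9, 21, 37, 92, 215, 221]

All cut coordinates (distinct, sorted): [6, 9, 21, 26, 37, 56, 63, 74, 87, 92, 104, 112, 125, 139, 146, 151, 156, 166, 179, 189, 199, 210, 215, 221, 239]

Fragments:
  [0,6): 6 bp
  [6,9): 3 bp
  [9,21): 12 bp
  [21,26): 5 bp
  [26,37): 11 bp
  [37,56): 19 bp
  [56,63): 7 bp
  [63,74): 11 bp
  [74,87): 13 bp
  [87,92): 5 bp
  [92,104): 12 bp
  [104,112): 8 bp
  [112,125): 13 bp
  [125,139): 14 bp
  [139,146): 7 bp
  [146,151): 5 bp
  [151,156): 5 bp
  [156,166): 10 bp
  [166,179): 13 bp
  [179,189): 10 bp
  [189,199): 10 bp
  [199,210): 11 bp
  [210,215): 5 bp
  [215,221): 6 bp
  [221,239): 18 bp
  [239,244): 5 bp

[3,5,5,5,5,5,5,6,6,7,7,8,10,10,10,11,11,11,12,12,13,13,13,14,18,19]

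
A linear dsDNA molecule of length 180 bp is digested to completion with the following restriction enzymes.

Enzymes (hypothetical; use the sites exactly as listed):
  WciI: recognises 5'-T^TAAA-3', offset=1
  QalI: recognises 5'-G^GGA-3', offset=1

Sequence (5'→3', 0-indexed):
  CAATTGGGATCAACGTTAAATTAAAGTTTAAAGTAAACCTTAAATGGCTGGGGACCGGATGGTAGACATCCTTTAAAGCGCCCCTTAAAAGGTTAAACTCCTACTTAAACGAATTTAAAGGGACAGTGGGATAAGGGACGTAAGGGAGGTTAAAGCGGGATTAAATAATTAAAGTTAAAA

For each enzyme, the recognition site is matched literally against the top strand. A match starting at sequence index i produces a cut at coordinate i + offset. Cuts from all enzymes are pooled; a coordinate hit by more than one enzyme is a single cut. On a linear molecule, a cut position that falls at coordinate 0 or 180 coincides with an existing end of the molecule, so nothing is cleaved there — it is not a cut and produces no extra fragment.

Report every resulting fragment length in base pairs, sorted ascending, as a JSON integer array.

Site scan:
  WciI TTAAA/1: at [15, 20, 27, 39, 72, 84, 92, 104, 114, 149, 160, 168, 174] ⇒ [16, 21, 28, 40, 73, 85, 93, 105, 115, 150, 161, 169, 175]
  QalI GGGA/1: at [5, 50, 119, 127, 134, 143, 156] ⇒ [6, 51, 120, 128, 135, 144, 157]

All cut coordinates (distinct, sorted): [6, 16, 21, 28, 40, 51, 73, 85, 93, 105, 115, 120, 128, 135, 144, 150, 157, 161, 169, 175]

Fragments:
  [0,6): 6 bp
  [6,16): 10 bp
  [16,21): 5 bp
  [21,28): 7 bp
  [28,40): 12 bp
  [40,51): 11 bp
  [51,73): 22 bp
  [73,85): 12 bp
  [85,93): 8 bp
  [93,105): 12 bp
  [105,115): 10 bp
  [115,120): 5 bp
  [120,128): 8 bp
  [128,135): 7 bp
  [135,144): 9 bp
  [144,150): 6 bp
  [150,157): 7 bp
  [157,161): 4 bp
  [161,169): 8 bp
  [169,175): 6 bp
  [175,180): 5 bp

[4,5,5,5,6,6,6,7,7,7,8,8,8,9,10,10,11,12,12,12,22]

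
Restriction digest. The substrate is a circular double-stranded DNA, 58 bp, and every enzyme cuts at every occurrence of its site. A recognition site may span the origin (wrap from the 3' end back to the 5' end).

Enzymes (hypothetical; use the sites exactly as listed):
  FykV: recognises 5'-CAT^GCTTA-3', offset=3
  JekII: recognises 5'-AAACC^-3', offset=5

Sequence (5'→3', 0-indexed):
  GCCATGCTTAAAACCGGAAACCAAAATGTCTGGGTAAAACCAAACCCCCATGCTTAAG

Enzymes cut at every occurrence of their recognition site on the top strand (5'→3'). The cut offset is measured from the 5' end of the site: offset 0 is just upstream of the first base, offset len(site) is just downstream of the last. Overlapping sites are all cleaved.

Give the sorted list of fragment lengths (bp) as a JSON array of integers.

Scan for sites:
  FykV (CATGCTTA, off=3): starts [2, 48] → cuts [5, 51]
  JekII (AAACC, off=5): starts [10, 17, 36, 41] → cuts [15, 22, 41, 46]

All cut coordinates (distinct, sorted): [5, 15, 22, 41, 46, 51]

Fragment lengths:
  5→15: 10 bp
  15→22: 7 bp
  22→41: 19 bp
  41→46: 5 bp
  46→51: 5 bp
  51→5 (wrap): 58-51+5 = 12 bp

[5,5,7,10,12,19]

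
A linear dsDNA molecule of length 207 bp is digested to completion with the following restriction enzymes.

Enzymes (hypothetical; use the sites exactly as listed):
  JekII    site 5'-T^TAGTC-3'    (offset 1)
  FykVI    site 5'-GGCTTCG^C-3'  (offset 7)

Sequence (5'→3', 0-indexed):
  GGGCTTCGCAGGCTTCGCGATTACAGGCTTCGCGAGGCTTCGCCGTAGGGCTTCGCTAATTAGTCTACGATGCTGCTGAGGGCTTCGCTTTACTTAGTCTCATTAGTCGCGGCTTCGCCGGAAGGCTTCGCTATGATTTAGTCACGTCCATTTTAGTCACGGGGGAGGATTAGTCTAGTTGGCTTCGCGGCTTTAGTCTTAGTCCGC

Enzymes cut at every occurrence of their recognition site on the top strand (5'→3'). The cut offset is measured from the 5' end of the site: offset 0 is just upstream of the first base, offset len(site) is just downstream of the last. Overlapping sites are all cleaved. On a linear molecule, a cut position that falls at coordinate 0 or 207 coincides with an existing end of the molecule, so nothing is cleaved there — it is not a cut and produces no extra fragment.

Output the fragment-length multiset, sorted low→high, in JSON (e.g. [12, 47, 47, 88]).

[5,6,6,7,8,8,8,9,9,10,13,13,14,15,15,17,17,27]

Scan for sites:
  JekII TTAGTC/1: at [59, 93, 102, 137, 152, 169, 192, 198] ⇒ [60, 94, 103, 138, 153, 170, 193, 199]
  FykVI GGCTTCGC/7: at [1, 10, 25, 35, 48, 80, 110, 123, 180] ⇒ [8, 17, 32, 42, 55, 87, 117, 130, 187]

Pooled cuts: [8, 17, 32, 42, 55, 60, 87, 94, 103, 117, 130, 138, 153, 170, 187, 193, 199]

Fragments:
  [0,8): 8 bp
  [8,17): 9 bp
  [17,32): 15 bp
  [32,42): 10 bp
  [42,55): 13 bp
  [55,60): 5 bp
  [60,87): 27 bp
  [87,94): 7 bp
  [94,103): 9 bp
  [103,117): 14 bp
  [117,130): 13 bp
  [130,138): 8 bp
  [138,153): 15 bp
  [153,170): 17 bp
  [170,187): 17 bp
  [187,193): 6 bp
  [193,199): 6 bp
  [199,207): 8 bp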